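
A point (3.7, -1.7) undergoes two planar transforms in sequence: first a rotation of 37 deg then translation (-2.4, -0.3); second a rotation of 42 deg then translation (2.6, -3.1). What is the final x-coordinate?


After transform 1:
x1 = cos(37)*3.7 - sin(37)*-1.7 + -2.4 = 1.578
y1 = sin(37)*3.7 + cos(37)*-1.7 + -0.3 = 0.569
After transform 2:
x2 = cos(42)*1.578 - sin(42)*0.569 + 2.6
= 3.392


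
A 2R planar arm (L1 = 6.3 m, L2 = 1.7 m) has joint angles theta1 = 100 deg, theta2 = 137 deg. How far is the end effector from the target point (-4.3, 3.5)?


End effector via forward kinematics:
x = L1*cos(t1) + L2*cos(t1+t2) = -2.0199
y = L1*sin(t1) + L2*sin(t1+t2) = 4.7785
Distance to target:
d = sqrt((-4.3 - -2.0199)^2 + (3.5 - 4.7785)^2)
= sqrt(5.199 + 1.6347)
= 2.6141 m


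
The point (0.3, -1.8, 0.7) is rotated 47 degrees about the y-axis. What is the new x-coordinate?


Rotation about y-axis: x' = x*cos(theta) + z*sin(theta)
= 0.3 * 0.682 + 0.7 * 0.7314
= 0.7165


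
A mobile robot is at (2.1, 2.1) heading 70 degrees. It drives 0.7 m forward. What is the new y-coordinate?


y_new = y0 + d*sin(theta)
= 2.1 + 0.7*sin(70)
= 2.1 + 0.6578
= 2.7578


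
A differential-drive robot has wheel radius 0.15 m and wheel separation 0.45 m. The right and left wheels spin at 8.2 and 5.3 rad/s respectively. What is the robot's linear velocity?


vR = r*wR = 0.15*8.2 = 1.23 m/s
vL = r*wL = 0.15*5.3 = 0.795 m/s
v = (vR+vL)/2 = 1.0125 m/s
omega = (vR-vL)/L = 0.9667 rad/s
linear velocity = 1.0125 m/s


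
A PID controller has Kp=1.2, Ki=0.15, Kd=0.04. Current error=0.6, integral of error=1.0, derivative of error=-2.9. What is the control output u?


u = Kp*e + Ki*int(e) + Kd*de/dt
= 1.2*0.6 + 0.15*1.0 + 0.04*(-2.9)
= 0.72 + 0.15 + -0.116
= 0.754


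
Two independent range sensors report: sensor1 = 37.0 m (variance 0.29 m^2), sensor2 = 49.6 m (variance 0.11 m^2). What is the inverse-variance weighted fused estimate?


w1 = (1/var1) / (1/var1 + 1/var2)
   = 3.4483 / (3.4483 + 9.0909) = 0.275
w2 = 1 - w1 = 0.725
fused = w1*s1 + w2*s2 = 10.175 + 35.96
= 46.135 m


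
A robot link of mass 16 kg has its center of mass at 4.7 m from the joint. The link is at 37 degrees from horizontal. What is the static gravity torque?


tau = m*g*L*cos(angle)
= 16 * 9.81 * 4.7 * cos(37 deg)
= 16 * 9.81 * 4.7 * 0.7986
= 589.163 Nm


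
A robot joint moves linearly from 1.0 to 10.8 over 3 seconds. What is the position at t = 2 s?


s = t/T = 2/3 = 0.6667
p(t) = p0 + (pf-p0)*s
= 1.0 + (10.8 - 1.0) * 0.6667
= 7.5333


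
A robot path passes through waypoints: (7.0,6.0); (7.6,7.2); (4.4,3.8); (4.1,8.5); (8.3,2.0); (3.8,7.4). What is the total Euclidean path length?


Segment lengths:
  seg1 = sqrt((0.6)^2 + (1.2)^2) = 1.3416
  seg2 = sqrt((-3.2)^2 + (-3.4)^2) = 4.669
  seg3 = sqrt((-0.3)^2 + (4.7)^2) = 4.7096
  seg4 = sqrt((4.2)^2 + (-6.5)^2) = 7.7389
  seg5 = sqrt((-4.5)^2 + (5.4)^2) = 7.0292
Total = 25.4883


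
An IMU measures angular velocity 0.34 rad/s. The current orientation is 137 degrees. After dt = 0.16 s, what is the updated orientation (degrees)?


delta_theta = w * dt = 0.34 * 0.16 = 0.0544 rad
= 3.1169 deg
theta_new = 137 + 3.1169 = 140.1169 deg


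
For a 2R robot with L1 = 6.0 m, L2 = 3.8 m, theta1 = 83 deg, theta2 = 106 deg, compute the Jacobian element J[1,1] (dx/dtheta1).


J[1,1] = -L1*sin(t1) - L2*sin(t1+t2)
= -6.0*sin(83) - 3.8*sin(189)
= -5.3608


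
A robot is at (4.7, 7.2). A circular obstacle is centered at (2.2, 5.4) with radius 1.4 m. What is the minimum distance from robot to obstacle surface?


center_dist = sqrt((4.7-2.2)^2 + (7.2-5.4)^2)
= sqrt(6.25 + 3.24)
= 3.0806
min_dist = center_dist - radius = 3.0806 - 1.4 = 1.6806 m


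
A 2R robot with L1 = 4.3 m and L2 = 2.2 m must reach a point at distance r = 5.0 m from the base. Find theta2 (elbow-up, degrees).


cos(theta2) = (r^2 - L1^2 - L2^2) / (2*L1*L2)
cos(theta2) = (25.0 - 18.49 - 4.84) / 18.92
cos(theta2) = 0.088266
theta2 = 84.9361 degrees


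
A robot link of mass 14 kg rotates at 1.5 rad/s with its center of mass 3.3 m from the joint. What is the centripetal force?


F = m * omega^2 * r
= 14 * 1.5^2 * 3.3
= 14 * 2.25 * 3.3
= 103.95 N


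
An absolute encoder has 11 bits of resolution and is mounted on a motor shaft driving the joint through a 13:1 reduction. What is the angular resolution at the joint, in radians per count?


counts = 2^11 = 2048
effective counts at joint = 2048 * 13 = 26624
resolution = 2*pi / 26624
= 2.3600e-04 rad/count


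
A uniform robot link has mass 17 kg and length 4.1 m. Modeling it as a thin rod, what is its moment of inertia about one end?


I = (1/3) * m * L^2
= (1/3) * 17 * 4.1^2
= 0.333333 * 17 * 16.81
= 95.2567 kg*m^2


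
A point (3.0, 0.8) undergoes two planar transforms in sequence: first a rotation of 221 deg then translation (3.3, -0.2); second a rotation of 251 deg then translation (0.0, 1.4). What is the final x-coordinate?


After transform 1:
x1 = cos(221)*3.0 - sin(221)*0.8 + 3.3 = 1.5607
y1 = sin(221)*3.0 + cos(221)*0.8 + -0.2 = -2.7719
After transform 2:
x2 = cos(251)*1.5607 - sin(251)*-2.7719 + 0.0
= -3.129


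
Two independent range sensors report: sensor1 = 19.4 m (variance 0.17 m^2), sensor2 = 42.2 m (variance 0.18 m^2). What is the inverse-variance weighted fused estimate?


w1 = (1/var1) / (1/var1 + 1/var2)
   = 5.8824 / (5.8824 + 5.5556) = 0.5143
w2 = 1 - w1 = 0.4857
fused = w1*s1 + w2*s2 = 9.9771 + 20.4971
= 30.4743 m


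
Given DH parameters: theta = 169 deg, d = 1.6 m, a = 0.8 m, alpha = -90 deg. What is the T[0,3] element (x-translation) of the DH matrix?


T[0,3] = a * cos(theta)
= 0.8 * cos(169 deg)
= 0.8 * -0.9816
= -0.7853


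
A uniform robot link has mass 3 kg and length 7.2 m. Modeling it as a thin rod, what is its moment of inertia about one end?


I = (1/3) * m * L^2
= (1/3) * 3 * 7.2^2
= 0.333333 * 3 * 51.84
= 51.84 kg*m^2


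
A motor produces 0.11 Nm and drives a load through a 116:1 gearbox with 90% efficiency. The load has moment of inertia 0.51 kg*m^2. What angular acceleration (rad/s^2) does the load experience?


tau_out = tau_motor * N * eta
= 0.11 * 116 * 0.9 = 11.484 Nm
alpha = tau_out / I = 11.484 / 0.51
= 22.5176 rad/s^2


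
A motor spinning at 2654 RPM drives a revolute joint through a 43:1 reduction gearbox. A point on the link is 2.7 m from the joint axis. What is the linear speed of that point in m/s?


omega_motor = 2654 * 2*pi/60 = 277.9262 rad/s
omega_joint = omega_motor / 43 = 6.4634 rad/s
v = omega_joint * r = 6.4634 * 2.7
= 17.4512 m/s


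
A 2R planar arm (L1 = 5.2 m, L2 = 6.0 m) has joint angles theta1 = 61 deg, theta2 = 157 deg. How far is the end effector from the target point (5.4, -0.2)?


End effector via forward kinematics:
x = L1*cos(t1) + L2*cos(t1+t2) = -2.2071
y = L1*sin(t1) + L2*sin(t1+t2) = 0.8541
Distance to target:
d = sqrt((5.4 - -2.2071)^2 + (-0.2 - 0.8541)^2)
= sqrt(57.8673 + 1.111)
= 7.6797 m


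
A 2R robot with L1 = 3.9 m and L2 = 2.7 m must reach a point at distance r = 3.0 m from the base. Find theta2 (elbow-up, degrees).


cos(theta2) = (r^2 - L1^2 - L2^2) / (2*L1*L2)
cos(theta2) = (9.0 - 15.21 - 7.29) / 21.06
cos(theta2) = -0.641026
theta2 = 129.8683 degrees


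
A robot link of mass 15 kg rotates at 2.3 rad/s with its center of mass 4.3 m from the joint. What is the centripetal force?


F = m * omega^2 * r
= 15 * 2.3^2 * 4.3
= 15 * 5.29 * 4.3
= 341.205 N


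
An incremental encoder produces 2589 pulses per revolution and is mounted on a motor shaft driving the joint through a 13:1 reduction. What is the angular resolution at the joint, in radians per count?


counts per rev = 2589
effective counts at joint = 2589 * 13 = 33657
resolution = 2*pi / 33657
= 1.8668e-04 rad/count


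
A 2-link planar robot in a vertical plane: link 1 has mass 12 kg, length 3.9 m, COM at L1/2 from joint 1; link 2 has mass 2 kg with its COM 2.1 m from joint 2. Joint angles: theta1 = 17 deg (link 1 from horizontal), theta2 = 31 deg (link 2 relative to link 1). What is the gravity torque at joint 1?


Horizontal distance from joint 1 to link-1 COM:
  x_c1 = (L1/2)*cos(t1) = 1.95 * 0.9563 = 1.8648 m
Horizontal distance from joint 1 to link-2 COM:
  x_c2 = L1*cos(t1) + Lc2*cos(t1+t2)
       = 3.9*0.9563 + 2.1*0.6691 = 5.1348 m
tau1 = m1*g*x_c1 + m2*g*x_c2
     = 12*9.81*1.8648 + 2*9.81*5.1348
     = 219.5236 + 100.744
     = 320.2676 Nm


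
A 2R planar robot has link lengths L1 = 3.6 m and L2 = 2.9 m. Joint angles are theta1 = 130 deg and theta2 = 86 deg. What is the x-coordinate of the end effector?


Convert angles to radians: theta1 = 2.2689, theta2 = 1.501
x = L1*cos(theta1) + L2*cos(theta1+theta2)
x = -2.314 + -2.3461
x = -4.6602


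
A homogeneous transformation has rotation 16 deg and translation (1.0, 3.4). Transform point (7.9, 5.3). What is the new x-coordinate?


x' = cos(theta)*px - sin(theta)*py + tx
= 0.9613*7.9 - 0.2756*5.3 + 1.0
= 7.1331


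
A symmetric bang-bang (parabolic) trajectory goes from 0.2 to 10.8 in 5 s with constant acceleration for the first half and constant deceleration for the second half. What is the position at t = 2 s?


Symmetric rest-to-rest: each phase covers (pf-p0)/2 in time T/2. 0.5*a*(T/2)^2 = (pf-p0)/2 => a = 4*(pf-p0)/T^2
a = 4*(10.8-0.2)/5^2 = 1.696
t = 2 is in the acceleration phase (t <= T/2).
p = p0 + 0.5*a*t^2 = 0.2 + 0.5*1.696*2^2
= 3.592


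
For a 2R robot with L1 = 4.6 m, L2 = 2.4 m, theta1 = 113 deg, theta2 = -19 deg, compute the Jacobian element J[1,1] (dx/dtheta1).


J[1,1] = -L1*sin(t1) - L2*sin(t1+t2)
= -4.6*sin(113) - 2.4*sin(94)
= -6.6285


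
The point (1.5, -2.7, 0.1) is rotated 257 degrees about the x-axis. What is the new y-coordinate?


Rotation about x-axis: y' = y*cos(theta) - z*sin(theta)
= -2.7 * -0.225 - 0.1 * -0.9744
= 0.7048


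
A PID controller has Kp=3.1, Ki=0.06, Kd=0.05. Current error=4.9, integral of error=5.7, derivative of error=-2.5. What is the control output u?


u = Kp*e + Ki*int(e) + Kd*de/dt
= 3.1*4.9 + 0.06*5.7 + 0.05*(-2.5)
= 15.19 + 0.342 + -0.125
= 15.407


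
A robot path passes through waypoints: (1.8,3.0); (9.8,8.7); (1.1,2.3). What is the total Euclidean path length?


Segment lengths:
  seg1 = sqrt((8.0)^2 + (5.7)^2) = 9.8229
  seg2 = sqrt((-8.7)^2 + (-6.4)^2) = 10.8005
Total = 20.6234


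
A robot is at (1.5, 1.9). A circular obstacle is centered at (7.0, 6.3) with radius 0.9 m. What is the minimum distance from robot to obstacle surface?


center_dist = sqrt((1.5-7.0)^2 + (1.9-6.3)^2)
= sqrt(30.25 + 19.36)
= 7.0434
min_dist = center_dist - radius = 7.0434 - 0.9 = 6.1434 m


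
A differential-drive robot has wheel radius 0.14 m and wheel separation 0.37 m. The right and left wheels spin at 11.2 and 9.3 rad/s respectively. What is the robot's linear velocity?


vR = r*wR = 0.14*11.2 = 1.568 m/s
vL = r*wL = 0.14*9.3 = 1.302 m/s
v = (vR+vL)/2 = 1.435 m/s
omega = (vR-vL)/L = 0.7189 rad/s
linear velocity = 1.435 m/s


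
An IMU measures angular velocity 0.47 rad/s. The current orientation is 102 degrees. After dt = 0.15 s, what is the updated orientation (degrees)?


delta_theta = w * dt = 0.47 * 0.15 = 0.0705 rad
= 4.0394 deg
theta_new = 102 + 4.0394 = 106.0394 deg


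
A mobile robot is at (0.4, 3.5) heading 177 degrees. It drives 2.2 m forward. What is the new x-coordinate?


x_new = x0 + d*cos(theta)
= 0.4 + 2.2*cos(177)
= 0.4 + -2.197
= -1.797


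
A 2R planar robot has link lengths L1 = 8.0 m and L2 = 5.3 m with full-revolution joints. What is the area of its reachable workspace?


r_max = L1 + L2 = 13.3 m
r_min = |L1 - L2| = 2.7 m
Area = pi*(r_max^2 - r_min^2)
= pi*(176.89 - 7.29)
= pi * 169.6
= 532.8141 m^2


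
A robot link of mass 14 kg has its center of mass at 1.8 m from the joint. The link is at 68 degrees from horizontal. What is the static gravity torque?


tau = m*g*L*cos(angle)
= 14 * 9.81 * 1.8 * cos(68 deg)
= 14 * 9.81 * 1.8 * 0.3746
= 92.6072 Nm


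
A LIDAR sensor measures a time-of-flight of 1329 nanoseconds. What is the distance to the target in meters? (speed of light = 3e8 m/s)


tof = 1329 ns = 1.329e-06 s
dist = c * tof / 2
= 3e8 * 1.329e-06 / 2
= 199.35 m


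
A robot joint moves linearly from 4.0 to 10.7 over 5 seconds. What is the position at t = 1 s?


s = t/T = 1/5 = 0.2
p(t) = p0 + (pf-p0)*s
= 4.0 + (10.7 - 4.0) * 0.2
= 5.34


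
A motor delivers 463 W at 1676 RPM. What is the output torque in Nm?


omega = 1676 * 2*pi/60 = 175.5103 rad/s
tau = P / omega = 463 / 175.5103
= 2.638 Nm


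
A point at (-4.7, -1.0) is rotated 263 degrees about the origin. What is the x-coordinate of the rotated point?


x' = x*cos(theta) - y*sin(theta)
cos(263 deg) = -0.1219, sin(263 deg) = -0.9925
x' = -4.7 * -0.1219 - -1.0 * -0.9925
= 0.5728 - 0.9925
= -0.4198


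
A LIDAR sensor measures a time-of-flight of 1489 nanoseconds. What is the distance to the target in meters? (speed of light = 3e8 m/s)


tof = 1489 ns = 1.489e-06 s
dist = c * tof / 2
= 3e8 * 1.489e-06 / 2
= 223.35 m


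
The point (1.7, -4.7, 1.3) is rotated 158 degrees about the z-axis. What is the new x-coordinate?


Rotation about z-axis: x' = x*cos(theta) - y*sin(theta)
= 1.7 * -0.9272 - -4.7 * 0.3746
= 0.1844


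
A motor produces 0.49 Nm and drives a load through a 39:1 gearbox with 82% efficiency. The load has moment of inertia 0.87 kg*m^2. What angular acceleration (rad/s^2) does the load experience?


tau_out = tau_motor * N * eta
= 0.49 * 39 * 0.82 = 15.6702 Nm
alpha = tau_out / I = 15.6702 / 0.87
= 18.0117 rad/s^2


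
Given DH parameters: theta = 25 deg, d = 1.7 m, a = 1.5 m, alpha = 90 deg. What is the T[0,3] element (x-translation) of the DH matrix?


T[0,3] = a * cos(theta)
= 1.5 * cos(25 deg)
= 1.5 * 0.9063
= 1.3595


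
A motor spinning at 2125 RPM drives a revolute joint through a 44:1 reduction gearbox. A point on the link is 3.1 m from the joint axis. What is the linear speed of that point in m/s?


omega_motor = 2125 * 2*pi/60 = 222.5295 rad/s
omega_joint = omega_motor / 44 = 5.0575 rad/s
v = omega_joint * r = 5.0575 * 3.1
= 15.6782 m/s


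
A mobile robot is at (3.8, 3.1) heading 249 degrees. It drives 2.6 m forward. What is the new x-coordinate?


x_new = x0 + d*cos(theta)
= 3.8 + 2.6*cos(249)
= 3.8 + -0.9318
= 2.8682


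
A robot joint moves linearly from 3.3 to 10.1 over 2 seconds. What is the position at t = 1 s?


s = t/T = 1/2 = 0.5
p(t) = p0 + (pf-p0)*s
= 3.3 + (10.1 - 3.3) * 0.5
= 6.7


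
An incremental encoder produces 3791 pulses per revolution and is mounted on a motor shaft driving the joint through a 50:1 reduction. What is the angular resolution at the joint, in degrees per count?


counts per rev = 3791
effective counts at joint = 3791 * 50 = 189550
resolution = 360 / 189550
= 0.0019 deg/count


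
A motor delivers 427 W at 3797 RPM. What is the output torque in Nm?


omega = 3797 * 2*pi/60 = 397.6209 rad/s
tau = P / omega = 427 / 397.6209
= 1.0739 Nm


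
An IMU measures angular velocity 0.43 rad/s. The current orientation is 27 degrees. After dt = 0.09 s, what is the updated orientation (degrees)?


delta_theta = w * dt = 0.43 * 0.09 = 0.0387 rad
= 2.2173 deg
theta_new = 27 + 2.2173 = 29.2173 deg


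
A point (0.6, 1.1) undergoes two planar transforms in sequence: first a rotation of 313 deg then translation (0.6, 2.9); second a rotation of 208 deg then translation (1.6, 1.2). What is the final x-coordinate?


After transform 1:
x1 = cos(313)*0.6 - sin(313)*1.1 + 0.6 = 1.8137
y1 = sin(313)*0.6 + cos(313)*1.1 + 2.9 = 3.2114
After transform 2:
x2 = cos(208)*1.8137 - sin(208)*3.2114 + 1.6
= 1.5063


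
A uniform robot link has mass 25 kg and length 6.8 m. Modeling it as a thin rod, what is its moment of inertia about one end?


I = (1/3) * m * L^2
= (1/3) * 25 * 6.8^2
= 0.333333 * 25 * 46.24
= 385.3333 kg*m^2


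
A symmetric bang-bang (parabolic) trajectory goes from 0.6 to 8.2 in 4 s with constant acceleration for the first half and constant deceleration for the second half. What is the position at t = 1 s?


Symmetric rest-to-rest: each phase covers (pf-p0)/2 in time T/2. 0.5*a*(T/2)^2 = (pf-p0)/2 => a = 4*(pf-p0)/T^2
a = 4*(8.2-0.6)/4^2 = 1.9
t = 1 is in the acceleration phase (t <= T/2).
p = p0 + 0.5*a*t^2 = 0.6 + 0.5*1.9*1^2
= 1.55


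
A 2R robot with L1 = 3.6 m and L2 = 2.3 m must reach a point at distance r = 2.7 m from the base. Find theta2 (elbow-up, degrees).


cos(theta2) = (r^2 - L1^2 - L2^2) / (2*L1*L2)
cos(theta2) = (7.29 - 12.96 - 5.29) / 16.56
cos(theta2) = -0.661836
theta2 = 131.44 degrees


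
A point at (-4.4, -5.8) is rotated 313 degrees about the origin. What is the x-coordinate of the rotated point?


x' = x*cos(theta) - y*sin(theta)
cos(313 deg) = 0.682, sin(313 deg) = -0.7314
x' = -4.4 * 0.682 - -5.8 * -0.7314
= -3.0008 - 4.2419
= -7.2426


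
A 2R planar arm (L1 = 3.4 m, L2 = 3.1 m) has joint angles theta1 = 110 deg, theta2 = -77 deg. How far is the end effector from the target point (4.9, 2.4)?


End effector via forward kinematics:
x = L1*cos(t1) + L2*cos(t1+t2) = 1.437
y = L1*sin(t1) + L2*sin(t1+t2) = 4.8833
Distance to target:
d = sqrt((4.9 - 1.437)^2 + (2.4 - 4.8833)^2)
= sqrt(11.9923 + 6.167)
= 4.2614 m


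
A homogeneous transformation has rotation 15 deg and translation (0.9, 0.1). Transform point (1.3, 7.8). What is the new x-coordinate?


x' = cos(theta)*px - sin(theta)*py + tx
= 0.9659*1.3 - 0.2588*7.8 + 0.9
= 0.1369


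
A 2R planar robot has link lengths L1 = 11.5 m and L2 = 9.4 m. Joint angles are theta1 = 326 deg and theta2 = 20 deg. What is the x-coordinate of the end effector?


Convert angles to radians: theta1 = 5.6898, theta2 = 0.3491
x = L1*cos(theta1) + L2*cos(theta1+theta2)
x = 9.5339 + 9.1208
x = 18.6547


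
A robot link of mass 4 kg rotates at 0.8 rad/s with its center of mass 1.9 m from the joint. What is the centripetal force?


F = m * omega^2 * r
= 4 * 0.8^2 * 1.9
= 4 * 0.64 * 1.9
= 4.864 N


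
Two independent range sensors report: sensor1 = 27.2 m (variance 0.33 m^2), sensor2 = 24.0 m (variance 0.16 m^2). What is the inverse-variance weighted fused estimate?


w1 = (1/var1) / (1/var1 + 1/var2)
   = 3.0303 / (3.0303 + 6.25) = 0.3265
w2 = 1 - w1 = 0.6735
fused = w1*s1 + w2*s2 = 8.8816 + 16.1633
= 25.0449 m


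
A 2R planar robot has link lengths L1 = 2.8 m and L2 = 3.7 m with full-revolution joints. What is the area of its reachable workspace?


r_max = L1 + L2 = 6.5 m
r_min = |L1 - L2| = 0.9 m
Area = pi*(r_max^2 - r_min^2)
= pi*(42.25 - 0.81)
= pi * 41.44
= 130.1876 m^2


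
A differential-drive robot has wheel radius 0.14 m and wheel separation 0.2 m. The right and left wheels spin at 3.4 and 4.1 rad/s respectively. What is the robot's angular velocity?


vR = r*wR = 0.14*3.4 = 0.476 m/s
vL = r*wL = 0.14*4.1 = 0.574 m/s
v = (vR+vL)/2 = 0.525 m/s
omega = (vR-vL)/L = -0.49 rad/s
angular velocity = -0.49 rad/s


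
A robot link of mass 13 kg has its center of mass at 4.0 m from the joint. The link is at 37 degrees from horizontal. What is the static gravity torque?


tau = m*g*L*cos(angle)
= 13 * 9.81 * 4.0 * cos(37 deg)
= 13 * 9.81 * 4.0 * 0.7986
= 407.3999 Nm


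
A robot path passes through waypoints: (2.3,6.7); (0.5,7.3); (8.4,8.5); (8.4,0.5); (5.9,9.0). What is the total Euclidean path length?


Segment lengths:
  seg1 = sqrt((-1.8)^2 + (0.6)^2) = 1.8974
  seg2 = sqrt((7.9)^2 + (1.2)^2) = 7.9906
  seg3 = sqrt((0.0)^2 + (-8.0)^2) = 8.0
  seg4 = sqrt((-2.5)^2 + (8.5)^2) = 8.86
Total = 26.748


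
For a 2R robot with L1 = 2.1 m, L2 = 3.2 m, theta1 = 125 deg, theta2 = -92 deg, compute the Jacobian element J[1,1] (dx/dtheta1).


J[1,1] = -L1*sin(t1) - L2*sin(t1+t2)
= -2.1*sin(125) - 3.2*sin(33)
= -3.4631


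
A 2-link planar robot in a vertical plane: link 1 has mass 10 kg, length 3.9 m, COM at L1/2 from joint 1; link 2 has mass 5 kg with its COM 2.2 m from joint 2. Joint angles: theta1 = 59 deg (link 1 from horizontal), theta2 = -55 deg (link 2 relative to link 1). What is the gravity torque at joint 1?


Horizontal distance from joint 1 to link-1 COM:
  x_c1 = (L1/2)*cos(t1) = 1.95 * 0.515 = 1.0043 m
Horizontal distance from joint 1 to link-2 COM:
  x_c2 = L1*cos(t1) + Lc2*cos(t1+t2)
       = 3.9*0.515 + 2.2*0.9976 = 4.2033 m
tau1 = m1*g*x_c1 + m2*g*x_c2
     = 10*9.81*1.0043 + 5*9.81*4.2033
     = 98.5242 + 206.1713
     = 304.6956 Nm


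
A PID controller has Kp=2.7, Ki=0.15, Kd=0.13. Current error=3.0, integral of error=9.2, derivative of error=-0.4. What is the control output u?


u = Kp*e + Ki*int(e) + Kd*de/dt
= 2.7*3.0 + 0.15*9.2 + 0.13*(-0.4)
= 8.1 + 1.38 + -0.052
= 9.428


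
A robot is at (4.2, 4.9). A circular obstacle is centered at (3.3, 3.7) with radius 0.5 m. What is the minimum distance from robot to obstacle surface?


center_dist = sqrt((4.2-3.3)^2 + (4.9-3.7)^2)
= sqrt(0.81 + 1.44)
= 1.5
min_dist = center_dist - radius = 1.5 - 0.5 = 1.0 m


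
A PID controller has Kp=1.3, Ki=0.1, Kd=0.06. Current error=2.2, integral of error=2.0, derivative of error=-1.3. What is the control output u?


u = Kp*e + Ki*int(e) + Kd*de/dt
= 1.3*2.2 + 0.1*2.0 + 0.06*(-1.3)
= 2.86 + 0.2 + -0.078
= 2.982


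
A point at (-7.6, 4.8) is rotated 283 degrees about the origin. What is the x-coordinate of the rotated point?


x' = x*cos(theta) - y*sin(theta)
cos(283 deg) = 0.225, sin(283 deg) = -0.9744
x' = -7.6 * 0.225 - 4.8 * -0.9744
= -1.7096 - -4.677
= 2.9673


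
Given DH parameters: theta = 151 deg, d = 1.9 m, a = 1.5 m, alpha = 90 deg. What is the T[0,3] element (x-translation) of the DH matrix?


T[0,3] = a * cos(theta)
= 1.5 * cos(151 deg)
= 1.5 * -0.8746
= -1.3119


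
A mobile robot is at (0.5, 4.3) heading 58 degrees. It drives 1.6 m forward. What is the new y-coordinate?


y_new = y0 + d*sin(theta)
= 4.3 + 1.6*sin(58)
= 4.3 + 1.3569
= 5.6569


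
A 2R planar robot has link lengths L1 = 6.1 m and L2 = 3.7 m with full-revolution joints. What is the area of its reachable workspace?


r_max = L1 + L2 = 9.8 m
r_min = |L1 - L2| = 2.4 m
Area = pi*(r_max^2 - r_min^2)
= pi*(96.04 - 5.76)
= pi * 90.28
= 283.623 m^2


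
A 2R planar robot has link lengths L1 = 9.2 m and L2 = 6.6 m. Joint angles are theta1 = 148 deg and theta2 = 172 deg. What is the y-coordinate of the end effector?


Convert angles to radians: theta1 = 2.5831, theta2 = 3.002
y = L1*sin(theta1) + L2*sin(theta1+theta2)
y = 4.8753 + -4.2424
y = 0.6329


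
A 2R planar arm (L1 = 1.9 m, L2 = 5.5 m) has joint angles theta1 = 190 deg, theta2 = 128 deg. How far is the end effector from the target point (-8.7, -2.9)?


End effector via forward kinematics:
x = L1*cos(t1) + L2*cos(t1+t2) = 2.2162
y = L1*sin(t1) + L2*sin(t1+t2) = -4.0101
Distance to target:
d = sqrt((-8.7 - 2.2162)^2 + (-2.9 - -4.0101)^2)
= sqrt(119.1626 + 1.2324)
= 10.9725 m


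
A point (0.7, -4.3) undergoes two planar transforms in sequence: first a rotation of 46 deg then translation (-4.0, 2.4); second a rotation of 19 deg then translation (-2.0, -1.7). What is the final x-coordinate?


After transform 1:
x1 = cos(46)*0.7 - sin(46)*-4.3 + -4.0 = -0.4206
y1 = sin(46)*0.7 + cos(46)*-4.3 + 2.4 = -0.0835
After transform 2:
x2 = cos(19)*-0.4206 - sin(19)*-0.0835 + -2.0
= -2.3705


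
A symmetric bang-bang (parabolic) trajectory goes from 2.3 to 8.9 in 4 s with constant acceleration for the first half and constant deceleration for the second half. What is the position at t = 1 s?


Symmetric rest-to-rest: each phase covers (pf-p0)/2 in time T/2. 0.5*a*(T/2)^2 = (pf-p0)/2 => a = 4*(pf-p0)/T^2
a = 4*(8.9-2.3)/4^2 = 1.65
t = 1 is in the acceleration phase (t <= T/2).
p = p0 + 0.5*a*t^2 = 2.3 + 0.5*1.65*1^2
= 3.125


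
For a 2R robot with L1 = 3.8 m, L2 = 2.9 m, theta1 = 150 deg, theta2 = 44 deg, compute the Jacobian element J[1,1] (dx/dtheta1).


J[1,1] = -L1*sin(t1) - L2*sin(t1+t2)
= -3.8*sin(150) - 2.9*sin(194)
= -1.1984


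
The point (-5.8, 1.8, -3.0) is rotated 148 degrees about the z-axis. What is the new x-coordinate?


Rotation about z-axis: x' = x*cos(theta) - y*sin(theta)
= -5.8 * -0.848 - 1.8 * 0.5299
= 3.9648


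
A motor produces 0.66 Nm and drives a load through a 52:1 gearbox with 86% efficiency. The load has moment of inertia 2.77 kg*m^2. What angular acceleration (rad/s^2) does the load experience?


tau_out = tau_motor * N * eta
= 0.66 * 52 * 0.86 = 29.5152 Nm
alpha = tau_out / I = 29.5152 / 2.77
= 10.6553 rad/s^2


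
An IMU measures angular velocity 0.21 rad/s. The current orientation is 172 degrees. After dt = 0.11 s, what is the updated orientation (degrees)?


delta_theta = w * dt = 0.21 * 0.11 = 0.0231 rad
= 1.3235 deg
theta_new = 172 + 1.3235 = 173.3235 deg


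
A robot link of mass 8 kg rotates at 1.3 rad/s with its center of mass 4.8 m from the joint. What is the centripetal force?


F = m * omega^2 * r
= 8 * 1.3^2 * 4.8
= 8 * 1.69 * 4.8
= 64.896 N


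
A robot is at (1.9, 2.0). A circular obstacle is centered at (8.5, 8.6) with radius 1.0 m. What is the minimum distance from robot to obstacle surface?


center_dist = sqrt((1.9-8.5)^2 + (2.0-8.6)^2)
= sqrt(43.56 + 43.56)
= 9.3338
min_dist = center_dist - radius = 9.3338 - 1.0 = 8.3338 m


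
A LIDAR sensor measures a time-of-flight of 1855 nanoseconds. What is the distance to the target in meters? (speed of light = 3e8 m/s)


tof = 1855 ns = 1.855e-06 s
dist = c * tof / 2
= 3e8 * 1.855e-06 / 2
= 278.25 m


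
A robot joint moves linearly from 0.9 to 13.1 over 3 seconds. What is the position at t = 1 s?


s = t/T = 1/3 = 0.3333
p(t) = p0 + (pf-p0)*s
= 0.9 + (13.1 - 0.9) * 0.3333
= 4.9667


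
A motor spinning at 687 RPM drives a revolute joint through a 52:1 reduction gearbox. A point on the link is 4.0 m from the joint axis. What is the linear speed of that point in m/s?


omega_motor = 687 * 2*pi/60 = 71.9425 rad/s
omega_joint = omega_motor / 52 = 1.3835 rad/s
v = omega_joint * r = 1.3835 * 4.0
= 5.534 m/s


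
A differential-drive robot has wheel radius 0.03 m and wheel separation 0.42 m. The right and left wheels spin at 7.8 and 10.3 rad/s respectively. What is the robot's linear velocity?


vR = r*wR = 0.03*7.8 = 0.234 m/s
vL = r*wL = 0.03*10.3 = 0.309 m/s
v = (vR+vL)/2 = 0.2715 m/s
omega = (vR-vL)/L = -0.1786 rad/s
linear velocity = 0.2715 m/s


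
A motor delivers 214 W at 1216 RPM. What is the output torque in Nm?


omega = 1216 * 2*pi/60 = 127.3392 rad/s
tau = P / omega = 214 / 127.3392
= 1.6806 Nm


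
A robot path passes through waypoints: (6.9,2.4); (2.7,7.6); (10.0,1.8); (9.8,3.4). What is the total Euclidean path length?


Segment lengths:
  seg1 = sqrt((-4.2)^2 + (5.2)^2) = 6.6843
  seg2 = sqrt((7.3)^2 + (-5.8)^2) = 9.3236
  seg3 = sqrt((-0.2)^2 + (1.6)^2) = 1.6125
Total = 17.6204


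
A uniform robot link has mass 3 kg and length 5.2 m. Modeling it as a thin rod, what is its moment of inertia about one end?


I = (1/3) * m * L^2
= (1/3) * 3 * 5.2^2
= 0.333333 * 3 * 27.04
= 27.04 kg*m^2


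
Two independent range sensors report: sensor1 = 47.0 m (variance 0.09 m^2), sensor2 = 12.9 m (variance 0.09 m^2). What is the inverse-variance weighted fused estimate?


w1 = (1/var1) / (1/var1 + 1/var2)
   = 11.1111 / (11.1111 + 11.1111) = 0.5
w2 = 1 - w1 = 0.5
fused = w1*s1 + w2*s2 = 23.5 + 6.45
= 29.95 m


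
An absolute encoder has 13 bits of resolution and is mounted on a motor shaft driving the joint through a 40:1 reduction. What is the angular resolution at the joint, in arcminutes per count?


counts = 2^13 = 8192
effective counts at joint = 8192 * 40 = 327680
resolution = 360*60 / 327680
= 0.0659 arcmin/count


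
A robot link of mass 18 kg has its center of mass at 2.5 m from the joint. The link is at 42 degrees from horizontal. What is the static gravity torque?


tau = m*g*L*cos(angle)
= 18 * 9.81 * 2.5 * cos(42 deg)
= 18 * 9.81 * 2.5 * 0.7431
= 328.0613 Nm


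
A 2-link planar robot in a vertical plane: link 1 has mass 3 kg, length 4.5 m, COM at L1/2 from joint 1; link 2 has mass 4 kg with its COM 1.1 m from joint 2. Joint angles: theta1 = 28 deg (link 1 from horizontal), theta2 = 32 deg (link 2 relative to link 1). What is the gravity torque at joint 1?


Horizontal distance from joint 1 to link-1 COM:
  x_c1 = (L1/2)*cos(t1) = 2.25 * 0.8829 = 1.9866 m
Horizontal distance from joint 1 to link-2 COM:
  x_c2 = L1*cos(t1) + Lc2*cos(t1+t2)
       = 4.5*0.8829 + 1.1*0.5 = 4.5233 m
tau1 = m1*g*x_c1 + m2*g*x_c2
     = 3*9.81*1.9866 + 4*9.81*4.5233
     = 58.4666 + 177.4929
     = 235.9595 Nm


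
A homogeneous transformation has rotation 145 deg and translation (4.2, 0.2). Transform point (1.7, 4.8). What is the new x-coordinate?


x' = cos(theta)*px - sin(theta)*py + tx
= -0.8192*1.7 - 0.5736*4.8 + 4.2
= 0.0543


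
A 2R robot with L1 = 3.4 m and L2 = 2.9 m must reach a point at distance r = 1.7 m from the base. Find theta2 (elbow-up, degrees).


cos(theta2) = (r^2 - L1^2 - L2^2) / (2*L1*L2)
cos(theta2) = (2.89 - 11.56 - 8.41) / 19.72
cos(theta2) = -0.866126
theta2 = 150.0115 degrees


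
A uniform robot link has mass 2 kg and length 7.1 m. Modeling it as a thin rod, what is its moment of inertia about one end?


I = (1/3) * m * L^2
= (1/3) * 2 * 7.1^2
= 0.333333 * 2 * 50.41
= 33.6067 kg*m^2


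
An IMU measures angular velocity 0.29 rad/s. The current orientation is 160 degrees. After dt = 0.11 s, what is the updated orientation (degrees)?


delta_theta = w * dt = 0.29 * 0.11 = 0.0319 rad
= 1.8277 deg
theta_new = 160 + 1.8277 = 161.8277 deg


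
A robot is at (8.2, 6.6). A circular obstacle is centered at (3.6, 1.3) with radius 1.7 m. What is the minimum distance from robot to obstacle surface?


center_dist = sqrt((8.2-3.6)^2 + (6.6-1.3)^2)
= sqrt(21.16 + 28.09)
= 7.0178
min_dist = center_dist - radius = 7.0178 - 1.7 = 5.3178 m


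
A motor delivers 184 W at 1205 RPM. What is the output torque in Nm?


omega = 1205 * 2*pi/60 = 126.1873 rad/s
tau = P / omega = 184 / 126.1873
= 1.4581 Nm


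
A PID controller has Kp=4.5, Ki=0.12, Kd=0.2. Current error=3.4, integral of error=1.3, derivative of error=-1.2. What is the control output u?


u = Kp*e + Ki*int(e) + Kd*de/dt
= 4.5*3.4 + 0.12*1.3 + 0.2*(-1.2)
= 15.3 + 0.156 + -0.24
= 15.216


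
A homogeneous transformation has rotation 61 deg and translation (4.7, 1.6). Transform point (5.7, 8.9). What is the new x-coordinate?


x' = cos(theta)*px - sin(theta)*py + tx
= 0.4848*5.7 - 0.8746*8.9 + 4.7
= -0.3207


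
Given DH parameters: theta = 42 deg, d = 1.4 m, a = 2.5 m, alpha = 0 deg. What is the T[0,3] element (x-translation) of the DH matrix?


T[0,3] = a * cos(theta)
= 2.5 * cos(42 deg)
= 2.5 * 0.7431
= 1.8579


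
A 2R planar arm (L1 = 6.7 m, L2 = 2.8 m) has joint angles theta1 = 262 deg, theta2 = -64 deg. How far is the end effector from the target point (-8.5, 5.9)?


End effector via forward kinematics:
x = L1*cos(t1) + L2*cos(t1+t2) = -3.5954
y = L1*sin(t1) + L2*sin(t1+t2) = -7.5
Distance to target:
d = sqrt((-8.5 - -3.5954)^2 + (5.9 - -7.5)^2)
= sqrt(24.0549 + 179.5612)
= 14.2694 m


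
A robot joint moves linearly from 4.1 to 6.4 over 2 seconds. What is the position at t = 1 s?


s = t/T = 1/2 = 0.5
p(t) = p0 + (pf-p0)*s
= 4.1 + (6.4 - 4.1) * 0.5
= 5.25


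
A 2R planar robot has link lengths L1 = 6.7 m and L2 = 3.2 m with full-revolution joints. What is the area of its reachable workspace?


r_max = L1 + L2 = 9.9 m
r_min = |L1 - L2| = 3.5 m
Area = pi*(r_max^2 - r_min^2)
= pi*(98.01 - 12.25)
= pi * 85.76
= 269.423 m^2


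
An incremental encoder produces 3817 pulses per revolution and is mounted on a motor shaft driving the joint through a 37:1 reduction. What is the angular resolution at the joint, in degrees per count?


counts per rev = 3817
effective counts at joint = 3817 * 37 = 141229
resolution = 360 / 141229
= 0.0025 deg/count


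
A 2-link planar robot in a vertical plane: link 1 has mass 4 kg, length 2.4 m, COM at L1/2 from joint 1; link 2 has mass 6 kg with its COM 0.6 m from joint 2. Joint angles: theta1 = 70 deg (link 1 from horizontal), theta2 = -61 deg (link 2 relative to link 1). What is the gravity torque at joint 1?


Horizontal distance from joint 1 to link-1 COM:
  x_c1 = (L1/2)*cos(t1) = 1.2 * 0.342 = 0.4104 m
Horizontal distance from joint 1 to link-2 COM:
  x_c2 = L1*cos(t1) + Lc2*cos(t1+t2)
       = 2.4*0.342 + 0.6*0.9877 = 1.4135 m
tau1 = m1*g*x_c1 + m2*g*x_c2
     = 4*9.81*0.4104 + 6*9.81*1.4135
     = 16.105 + 83.1963
     = 99.3014 Nm


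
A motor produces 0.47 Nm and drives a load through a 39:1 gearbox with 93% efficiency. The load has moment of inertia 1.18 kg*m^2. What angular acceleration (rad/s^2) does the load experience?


tau_out = tau_motor * N * eta
= 0.47 * 39 * 0.93 = 17.0469 Nm
alpha = tau_out / I = 17.0469 / 1.18
= 14.4465 rad/s^2


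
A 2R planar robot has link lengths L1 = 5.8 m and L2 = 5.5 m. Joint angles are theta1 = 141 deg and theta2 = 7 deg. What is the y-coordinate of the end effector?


Convert angles to radians: theta1 = 2.4609, theta2 = 0.1222
y = L1*sin(theta1) + L2*sin(theta1+theta2)
y = 3.6501 + 2.9146
y = 6.5646


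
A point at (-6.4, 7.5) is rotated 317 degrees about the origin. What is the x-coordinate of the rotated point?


x' = x*cos(theta) - y*sin(theta)
cos(317 deg) = 0.7314, sin(317 deg) = -0.682
x' = -6.4 * 0.7314 - 7.5 * -0.682
= -4.6807 - -5.115
= 0.4343


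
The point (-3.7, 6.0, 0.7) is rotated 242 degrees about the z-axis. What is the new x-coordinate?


Rotation about z-axis: x' = x*cos(theta) - y*sin(theta)
= -3.7 * -0.4695 - 6.0 * -0.8829
= 7.0347


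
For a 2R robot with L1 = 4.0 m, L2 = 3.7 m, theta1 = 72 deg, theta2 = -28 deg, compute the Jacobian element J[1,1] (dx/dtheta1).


J[1,1] = -L1*sin(t1) - L2*sin(t1+t2)
= -4.0*sin(72) - 3.7*sin(44)
= -6.3745


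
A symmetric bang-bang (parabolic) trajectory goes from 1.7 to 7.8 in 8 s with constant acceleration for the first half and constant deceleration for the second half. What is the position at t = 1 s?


Symmetric rest-to-rest: each phase covers (pf-p0)/2 in time T/2. 0.5*a*(T/2)^2 = (pf-p0)/2 => a = 4*(pf-p0)/T^2
a = 4*(7.8-1.7)/8^2 = 0.3812
t = 1 is in the acceleration phase (t <= T/2).
p = p0 + 0.5*a*t^2 = 1.7 + 0.5*0.3812*1^2
= 1.8906


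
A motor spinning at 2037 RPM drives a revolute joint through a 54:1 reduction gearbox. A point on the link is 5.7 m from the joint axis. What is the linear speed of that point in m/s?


omega_motor = 2037 * 2*pi/60 = 213.3141 rad/s
omega_joint = omega_motor / 54 = 3.9503 rad/s
v = omega_joint * r = 3.9503 * 5.7
= 22.5165 m/s


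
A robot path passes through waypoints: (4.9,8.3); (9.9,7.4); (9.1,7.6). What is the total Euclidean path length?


Segment lengths:
  seg1 = sqrt((5.0)^2 + (-0.9)^2) = 5.0804
  seg2 = sqrt((-0.8)^2 + (0.2)^2) = 0.8246
Total = 5.905


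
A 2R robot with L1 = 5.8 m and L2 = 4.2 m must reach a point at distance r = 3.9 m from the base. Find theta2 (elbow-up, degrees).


cos(theta2) = (r^2 - L1^2 - L2^2) / (2*L1*L2)
cos(theta2) = (15.21 - 33.64 - 17.64) / 48.72
cos(theta2) = -0.740353
theta2 = 137.7615 degrees


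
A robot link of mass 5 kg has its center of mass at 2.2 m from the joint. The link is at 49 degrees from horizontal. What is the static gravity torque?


tau = m*g*L*cos(angle)
= 5 * 9.81 * 2.2 * cos(49 deg)
= 5 * 9.81 * 2.2 * 0.6561
= 70.7953 Nm


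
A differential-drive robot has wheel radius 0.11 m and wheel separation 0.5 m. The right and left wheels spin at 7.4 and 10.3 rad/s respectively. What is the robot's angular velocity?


vR = r*wR = 0.11*7.4 = 0.814 m/s
vL = r*wL = 0.11*10.3 = 1.133 m/s
v = (vR+vL)/2 = 0.9735 m/s
omega = (vR-vL)/L = -0.638 rad/s
angular velocity = -0.638 rad/s


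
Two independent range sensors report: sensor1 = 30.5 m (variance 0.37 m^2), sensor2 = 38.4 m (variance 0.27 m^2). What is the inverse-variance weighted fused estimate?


w1 = (1/var1) / (1/var1 + 1/var2)
   = 2.7027 / (2.7027 + 3.7037) = 0.4219
w2 = 1 - w1 = 0.5781
fused = w1*s1 + w2*s2 = 12.8672 + 22.2
= 35.0672 m


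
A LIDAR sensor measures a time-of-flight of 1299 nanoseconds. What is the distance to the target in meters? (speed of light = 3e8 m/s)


tof = 1299 ns = 1.299e-06 s
dist = c * tof / 2
= 3e8 * 1.299e-06 / 2
= 194.85 m


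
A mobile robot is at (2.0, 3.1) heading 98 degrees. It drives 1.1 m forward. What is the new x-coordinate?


x_new = x0 + d*cos(theta)
= 2.0 + 1.1*cos(98)
= 2.0 + -0.1531
= 1.8469


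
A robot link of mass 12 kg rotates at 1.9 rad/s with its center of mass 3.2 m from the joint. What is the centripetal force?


F = m * omega^2 * r
= 12 * 1.9^2 * 3.2
= 12 * 3.61 * 3.2
= 138.624 N


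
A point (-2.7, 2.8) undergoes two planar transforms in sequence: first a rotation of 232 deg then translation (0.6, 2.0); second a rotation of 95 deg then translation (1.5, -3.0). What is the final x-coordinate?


After transform 1:
x1 = cos(232)*-2.7 - sin(232)*2.8 + 0.6 = 4.4687
y1 = sin(232)*-2.7 + cos(232)*2.8 + 2.0 = 2.4038
After transform 2:
x2 = cos(95)*4.4687 - sin(95)*2.4038 + 1.5
= -1.2841


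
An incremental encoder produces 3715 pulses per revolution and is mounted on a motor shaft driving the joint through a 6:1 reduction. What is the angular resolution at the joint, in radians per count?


counts per rev = 3715
effective counts at joint = 3715 * 6 = 22290
resolution = 2*pi / 22290
= 2.8188e-04 rad/count


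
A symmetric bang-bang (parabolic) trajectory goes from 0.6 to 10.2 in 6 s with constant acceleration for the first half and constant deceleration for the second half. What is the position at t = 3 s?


Symmetric rest-to-rest: each phase covers (pf-p0)/2 in time T/2. 0.5*a*(T/2)^2 = (pf-p0)/2 => a = 4*(pf-p0)/T^2
a = 4*(10.2-0.6)/6^2 = 1.0667
t = 3 is in the acceleration phase (t <= T/2).
p = p0 + 0.5*a*t^2 = 0.6 + 0.5*1.0667*3^2
= 5.4


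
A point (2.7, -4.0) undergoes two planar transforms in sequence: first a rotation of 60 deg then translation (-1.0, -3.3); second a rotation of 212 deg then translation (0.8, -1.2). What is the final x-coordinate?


After transform 1:
x1 = cos(60)*2.7 - sin(60)*-4.0 + -1.0 = 3.8141
y1 = sin(60)*2.7 + cos(60)*-4.0 + -3.3 = -2.9617
After transform 2:
x2 = cos(212)*3.8141 - sin(212)*-2.9617 + 0.8
= -4.004


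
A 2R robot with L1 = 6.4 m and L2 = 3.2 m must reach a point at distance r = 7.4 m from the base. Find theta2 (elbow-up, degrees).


cos(theta2) = (r^2 - L1^2 - L2^2) / (2*L1*L2)
cos(theta2) = (54.76 - 40.96 - 10.24) / 40.96
cos(theta2) = 0.086914
theta2 = 85.0139 degrees


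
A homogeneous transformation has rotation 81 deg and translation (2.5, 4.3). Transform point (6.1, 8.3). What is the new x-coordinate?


x' = cos(theta)*px - sin(theta)*py + tx
= 0.1564*6.1 - 0.9877*8.3 + 2.5
= -4.7436


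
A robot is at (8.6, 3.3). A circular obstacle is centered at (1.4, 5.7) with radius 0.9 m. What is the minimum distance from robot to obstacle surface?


center_dist = sqrt((8.6-1.4)^2 + (3.3-5.7)^2)
= sqrt(51.84 + 5.76)
= 7.5895
min_dist = center_dist - radius = 7.5895 - 0.9 = 6.6895 m


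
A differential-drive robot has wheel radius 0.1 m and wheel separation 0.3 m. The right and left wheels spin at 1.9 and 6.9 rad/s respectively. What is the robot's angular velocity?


vR = r*wR = 0.1*1.9 = 0.19 m/s
vL = r*wL = 0.1*6.9 = 0.69 m/s
v = (vR+vL)/2 = 0.44 m/s
omega = (vR-vL)/L = -1.6667 rad/s
angular velocity = -1.6667 rad/s


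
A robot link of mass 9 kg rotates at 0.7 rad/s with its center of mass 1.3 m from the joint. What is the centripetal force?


F = m * omega^2 * r
= 9 * 0.7^2 * 1.3
= 9 * 0.49 * 1.3
= 5.733 N


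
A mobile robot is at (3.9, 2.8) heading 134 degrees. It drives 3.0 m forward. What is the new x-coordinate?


x_new = x0 + d*cos(theta)
= 3.9 + 3.0*cos(134)
= 3.9 + -2.084
= 1.816
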